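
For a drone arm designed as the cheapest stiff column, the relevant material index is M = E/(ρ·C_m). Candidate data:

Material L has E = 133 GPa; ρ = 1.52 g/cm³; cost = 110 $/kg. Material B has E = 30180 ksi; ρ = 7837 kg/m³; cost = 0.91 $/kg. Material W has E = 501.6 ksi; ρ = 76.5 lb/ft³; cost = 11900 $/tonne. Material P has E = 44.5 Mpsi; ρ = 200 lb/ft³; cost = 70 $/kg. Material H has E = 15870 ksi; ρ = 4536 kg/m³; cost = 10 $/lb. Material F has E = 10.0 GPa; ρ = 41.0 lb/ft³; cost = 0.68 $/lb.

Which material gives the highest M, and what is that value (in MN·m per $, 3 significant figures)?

Normalizing units and computing the index:
  material L: E = 133.0 GPa, ρ = 1520 kg/m³, cost = 110.0 $/kg
  material B: E = 208.1 GPa, ρ = 7837 kg/m³, cost = 0.9100 $/kg
  material W: E = 3.458 GPa, ρ = 1225 kg/m³, cost = 11.90 $/kg
  material P: E = 306.8 GPa, ρ = 3204 kg/m³, cost = 70.00 $/kg
  material H: E = 109.4 GPa, ρ = 4536 kg/m³, cost = 22.05 $/kg
  material F: E = 10.00 GPa, ρ = 656.8 kg/m³, cost = 1.499 $/kg
  material B: M = 29.2 MN·m per $
  material F: M = 10.2 MN·m per $
  material P: M = 1.37 MN·m per $
  material H: M = 1.09 MN·m per $
  material L: M = 0.795 MN·m per $
  material W: M = 0.237 MN·m per $
Material B ranks first.

material B, M = 29.2 MN·m per $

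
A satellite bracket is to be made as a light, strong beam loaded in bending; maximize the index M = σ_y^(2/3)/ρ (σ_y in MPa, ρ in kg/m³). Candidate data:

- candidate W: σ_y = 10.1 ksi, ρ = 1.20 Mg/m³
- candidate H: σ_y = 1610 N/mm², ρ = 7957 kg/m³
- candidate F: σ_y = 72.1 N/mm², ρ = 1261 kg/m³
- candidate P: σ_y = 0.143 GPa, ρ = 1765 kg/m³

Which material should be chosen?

Putting every candidate on a common basis:
  candidate W: σ_y = 69.64 MPa, ρ = 1200 kg/m³
  candidate H: σ_y = 1610 MPa, ρ = 7957 kg/m³
  candidate F: σ_y = 72.10 MPa, ρ = 1261 kg/m³
  candidate P: σ_y = 143.0 MPa, ρ = 1765 kg/m³
  candidate H: M = 17.3×10⁻³
  candidate P: M = 15.5×10⁻³
  candidate W: M = 14.1×10⁻³
  candidate F: M = 13.7×10⁻³
Highest index: candidate H.

candidate H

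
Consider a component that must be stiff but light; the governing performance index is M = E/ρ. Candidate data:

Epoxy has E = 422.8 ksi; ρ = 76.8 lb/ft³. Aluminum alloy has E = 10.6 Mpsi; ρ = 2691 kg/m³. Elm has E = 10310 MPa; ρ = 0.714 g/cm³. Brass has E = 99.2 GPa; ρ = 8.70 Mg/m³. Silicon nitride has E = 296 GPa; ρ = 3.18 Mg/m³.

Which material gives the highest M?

In SI units:
  epoxy: E = 2.915 GPa, ρ = 1230 kg/m³
  aluminum alloy: E = 73.08 GPa, ρ = 2691 kg/m³
  elm: E = 10.31 GPa, ρ = 714.0 kg/m³
  brass: E = 99.20 GPa, ρ = 8700 kg/m³
  silicon nitride: E = 296.0 GPa, ρ = 3180 kg/m³
  silicon nitride: M = 93.1 MN·m/kg
  aluminum alloy: M = 27.2 MN·m/kg
  elm: M = 14.4 MN·m/kg
  brass: M = 11.4 MN·m/kg
  epoxy: M = 2.37 MN·m/kg
Silicon nitride ranks first.

silicon nitride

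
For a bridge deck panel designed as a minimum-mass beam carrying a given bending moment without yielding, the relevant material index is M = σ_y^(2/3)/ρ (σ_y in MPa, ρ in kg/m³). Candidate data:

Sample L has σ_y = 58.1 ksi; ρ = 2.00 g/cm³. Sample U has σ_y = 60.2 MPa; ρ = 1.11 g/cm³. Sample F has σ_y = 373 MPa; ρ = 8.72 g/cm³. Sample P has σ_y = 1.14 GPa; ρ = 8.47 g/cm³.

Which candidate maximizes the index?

After converting to SI:
  sample L: σ_y = 400.6 MPa, ρ = 2000 kg/m³
  sample U: σ_y = 60.20 MPa, ρ = 1110 kg/m³
  sample F: σ_y = 373.0 MPa, ρ = 8720 kg/m³
  sample P: σ_y = 1140 MPa, ρ = 8470 kg/m³
  sample L: M = 27.2×10⁻³
  sample U: M = 13.8×10⁻³
  sample P: M = 12.9×10⁻³
  sample F: M = 5.94×10⁻³
Sample L has the largest M.

sample L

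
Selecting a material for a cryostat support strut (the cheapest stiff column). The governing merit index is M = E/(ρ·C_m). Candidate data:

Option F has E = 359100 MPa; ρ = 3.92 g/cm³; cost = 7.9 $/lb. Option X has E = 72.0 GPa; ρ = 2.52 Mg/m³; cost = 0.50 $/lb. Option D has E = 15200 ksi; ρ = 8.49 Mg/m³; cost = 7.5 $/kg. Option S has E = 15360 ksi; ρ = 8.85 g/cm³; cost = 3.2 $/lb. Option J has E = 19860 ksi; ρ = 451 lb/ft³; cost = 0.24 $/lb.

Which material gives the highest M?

option J

After converting to SI:
  option F: E = 359.1 GPa, ρ = 3920 kg/m³, cost = 17.42 $/kg
  option X: E = 72.00 GPa, ρ = 2520 kg/m³, cost = 1.102 $/kg
  option D: E = 104.8 GPa, ρ = 8490 kg/m³, cost = 7.500 $/kg
  option S: E = 105.9 GPa, ρ = 8850 kg/m³, cost = 7.055 $/kg
  option J: E = 136.9 GPa, ρ = 7224 kg/m³, cost = 0.5291 $/kg
  option J: M = 35.8 MN·m per $
  option X: M = 25.9 MN·m per $
  option F: M = 5.26 MN·m per $
  option S: M = 1.70 MN·m per $
  option D: M = 1.65 MN·m per $
Option J ranks first.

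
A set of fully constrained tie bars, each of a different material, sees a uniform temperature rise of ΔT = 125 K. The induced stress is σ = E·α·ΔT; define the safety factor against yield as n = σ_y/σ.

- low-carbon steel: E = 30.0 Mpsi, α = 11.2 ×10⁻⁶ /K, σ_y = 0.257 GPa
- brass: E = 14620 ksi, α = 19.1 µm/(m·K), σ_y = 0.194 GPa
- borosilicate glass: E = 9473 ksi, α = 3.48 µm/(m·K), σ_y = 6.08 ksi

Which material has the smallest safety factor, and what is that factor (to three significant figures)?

With everything in SI (GPa, ×10⁻⁶/K, MPa):
  low-carbon steel: E = 206.8, α = 11.2, σ_y = 257.0 → σ = 290 MPa, n = 0.887
  brass: E = 100.8, α = 19.1, σ_y = 194.0 → σ = 241 MPa, n = 0.806
  borosilicate glass: E = 65.31, α = 3.48, σ_y = 41.92 → σ = 28.4 MPa, n = 1.48
Smallest n: brass with n = 0.806.

brass, n = 0.806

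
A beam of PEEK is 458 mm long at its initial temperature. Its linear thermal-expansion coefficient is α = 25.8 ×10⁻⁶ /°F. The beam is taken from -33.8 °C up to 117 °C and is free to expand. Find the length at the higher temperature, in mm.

461.21 mm

Convert α: 25.8×10⁻⁶/°F × (9/5) = 46.4×10⁻⁶/K.
ΔT = 117 − (-33.8) = 150.8 K.
ΔL = α·L₀·ΔT = 46.4×10⁻⁶ × 458 mm × 150.8 K = 3.21 mm.
L = L₀ + ΔL = 458 + 3.21 = 461.21 mm.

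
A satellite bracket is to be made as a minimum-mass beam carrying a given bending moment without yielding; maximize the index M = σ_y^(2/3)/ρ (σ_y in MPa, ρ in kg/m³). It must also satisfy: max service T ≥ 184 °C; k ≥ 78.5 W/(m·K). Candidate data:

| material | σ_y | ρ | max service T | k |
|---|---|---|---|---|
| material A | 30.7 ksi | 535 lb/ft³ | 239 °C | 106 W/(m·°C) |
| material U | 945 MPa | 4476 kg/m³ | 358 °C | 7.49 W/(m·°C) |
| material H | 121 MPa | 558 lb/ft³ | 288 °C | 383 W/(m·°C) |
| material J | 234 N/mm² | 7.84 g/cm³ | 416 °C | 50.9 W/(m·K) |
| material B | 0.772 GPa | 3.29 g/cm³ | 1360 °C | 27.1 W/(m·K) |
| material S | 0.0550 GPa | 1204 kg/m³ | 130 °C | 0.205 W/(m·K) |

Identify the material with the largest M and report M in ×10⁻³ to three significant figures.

material A, M = 4.14×10⁻³

Screen on constraints: max service T ≥ 184 °C; k ≥ 78.5 W/(m·K). Survivors: material A, material H.
In SI units:
  material A: σ_y = 211.7 MPa, ρ = 8570 kg/m³
  material H: σ_y = 121.0 MPa, ρ = 8938 kg/m³
  material A: M = 4.14×10⁻³
  material H: M = 2.74×10⁻³
Material A has the largest M.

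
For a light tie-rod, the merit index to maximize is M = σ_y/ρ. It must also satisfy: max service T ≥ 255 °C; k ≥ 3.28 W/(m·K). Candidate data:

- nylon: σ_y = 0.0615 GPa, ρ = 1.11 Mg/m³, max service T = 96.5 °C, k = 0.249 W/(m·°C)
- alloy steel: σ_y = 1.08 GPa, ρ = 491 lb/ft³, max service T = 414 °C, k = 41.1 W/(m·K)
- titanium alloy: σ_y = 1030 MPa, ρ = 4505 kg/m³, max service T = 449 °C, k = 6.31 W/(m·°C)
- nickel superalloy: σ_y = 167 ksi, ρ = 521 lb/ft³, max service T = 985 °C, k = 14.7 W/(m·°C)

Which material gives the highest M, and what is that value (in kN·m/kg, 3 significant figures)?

titanium alloy, M = 229 kN·m/kg

Screen on constraints: max service T ≥ 255 °C; k ≥ 3.28 W/(m·K). Survivors: alloy steel, titanium alloy, nickel superalloy.
Normalizing units and computing the index:
  alloy steel: σ_y = 1080 MPa, ρ = 7865 kg/m³
  titanium alloy: σ_y = 1030 MPa, ρ = 4505 kg/m³
  nickel superalloy: σ_y = 1151 MPa, ρ = 8346 kg/m³
  titanium alloy: M = 229 kN·m/kg
  nickel superalloy: M = 138 kN·m/kg
  alloy steel: M = 137 kN·m/kg
Titanium alloy has the largest M.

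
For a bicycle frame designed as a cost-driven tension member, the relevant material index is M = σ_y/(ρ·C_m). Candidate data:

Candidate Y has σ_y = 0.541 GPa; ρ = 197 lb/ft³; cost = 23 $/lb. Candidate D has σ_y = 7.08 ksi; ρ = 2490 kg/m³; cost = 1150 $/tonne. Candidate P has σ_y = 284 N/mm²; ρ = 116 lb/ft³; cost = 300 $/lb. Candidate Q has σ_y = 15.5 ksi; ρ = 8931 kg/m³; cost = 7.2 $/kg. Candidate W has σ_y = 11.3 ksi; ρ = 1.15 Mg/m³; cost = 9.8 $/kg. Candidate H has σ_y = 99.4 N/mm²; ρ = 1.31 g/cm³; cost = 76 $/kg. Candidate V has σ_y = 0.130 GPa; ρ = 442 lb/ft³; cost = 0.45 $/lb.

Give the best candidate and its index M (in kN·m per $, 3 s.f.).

After converting to SI:
  candidate Y: σ_y = 541.0 MPa, ρ = 3156 kg/m³, cost = 50.71 $/kg
  candidate D: σ_y = 48.81 MPa, ρ = 2490 kg/m³, cost = 1.150 $/kg
  candidate P: σ_y = 284.0 MPa, ρ = 1858 kg/m³, cost = 661.4 $/kg
  candidate Q: σ_y = 106.9 MPa, ρ = 8931 kg/m³, cost = 7.200 $/kg
  candidate W: σ_y = 77.91 MPa, ρ = 1150 kg/m³, cost = 9.800 $/kg
  candidate H: σ_y = 99.40 MPa, ρ = 1310 kg/m³, cost = 76.00 $/kg
  candidate V: σ_y = 130.0 MPa, ρ = 7080 kg/m³, cost = 0.9921 $/kg
  candidate V: M = 18.5 kN·m per $
  candidate D: M = 17.0 kN·m per $
  candidate W: M = 6.91 kN·m per $
  candidate Y: M = 3.38 kN·m per $
  candidate Q: M = 1.66 kN·m per $
  candidate H: M = 0.998 kN·m per $
  candidate P: M = 0.231 kN·m per $
The maximum is for candidate V.

candidate V, M = 18.5 kN·m per $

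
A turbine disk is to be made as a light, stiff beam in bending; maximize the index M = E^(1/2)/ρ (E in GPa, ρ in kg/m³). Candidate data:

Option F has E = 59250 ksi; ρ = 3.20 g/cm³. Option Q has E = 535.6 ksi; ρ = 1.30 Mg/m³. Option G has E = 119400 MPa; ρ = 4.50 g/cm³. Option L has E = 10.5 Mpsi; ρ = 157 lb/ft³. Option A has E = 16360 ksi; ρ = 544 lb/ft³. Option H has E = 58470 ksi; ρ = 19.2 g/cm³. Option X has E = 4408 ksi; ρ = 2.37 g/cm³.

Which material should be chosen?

Convert each candidate to consistent units, then evaluate M:
  option F: E = 408.5 GPa, ρ = 3200 kg/m³
  option Q: E = 3.693 GPa, ρ = 1300 kg/m³
  option G: E = 119.4 GPa, ρ = 4500 kg/m³
  option L: E = 72.39 GPa, ρ = 2515 kg/m³
  option A: E = 112.8 GPa, ρ = 8714 kg/m³
  option H: E = 403.1 GPa, ρ = 19200 kg/m³
  option X: E = 30.39 GPa, ρ = 2370 kg/m³
  option F: M = 6.32×10⁻³
  option L: M = 3.38×10⁻³
  option G: M = 2.43×10⁻³
  option X: M = 2.33×10⁻³
  option Q: M = 1.48×10⁻³
  option A: M = 1.22×10⁻³
  option H: M = 1.05×10⁻³
The maximum is for option F.

option F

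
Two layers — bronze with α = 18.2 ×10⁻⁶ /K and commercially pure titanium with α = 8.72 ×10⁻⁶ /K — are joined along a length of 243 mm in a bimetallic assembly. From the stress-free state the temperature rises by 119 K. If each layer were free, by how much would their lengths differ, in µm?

274 µm

Δα = |18.2 − 8.72|×10⁻⁶/K = 9.48×10⁻⁶/K.
ΔL_mismatch = Δα·L·ΔT = 9.48×10⁻⁶ × 243.0 mm × 119.0 K = 274 µm.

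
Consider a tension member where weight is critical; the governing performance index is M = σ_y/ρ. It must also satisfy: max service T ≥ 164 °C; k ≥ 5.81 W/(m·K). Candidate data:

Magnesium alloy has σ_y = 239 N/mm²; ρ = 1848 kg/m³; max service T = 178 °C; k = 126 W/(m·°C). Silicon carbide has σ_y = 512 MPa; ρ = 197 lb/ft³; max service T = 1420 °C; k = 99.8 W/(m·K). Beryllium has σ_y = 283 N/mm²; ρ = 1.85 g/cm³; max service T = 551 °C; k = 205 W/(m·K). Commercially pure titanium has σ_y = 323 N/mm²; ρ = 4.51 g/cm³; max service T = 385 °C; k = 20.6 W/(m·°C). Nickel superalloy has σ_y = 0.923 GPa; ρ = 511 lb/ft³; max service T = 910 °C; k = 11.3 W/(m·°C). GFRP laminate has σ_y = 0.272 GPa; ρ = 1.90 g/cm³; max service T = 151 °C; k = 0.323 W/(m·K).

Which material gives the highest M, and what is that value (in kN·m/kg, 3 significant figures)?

silicon carbide, M = 162 kN·m/kg

Screen on constraints: max service T ≥ 164 °C; k ≥ 5.81 W/(m·K). Survivors: magnesium alloy, silicon carbide, beryllium, commercially pure titanium, nickel superalloy.
After converting to SI:
  magnesium alloy: σ_y = 239.0 MPa, ρ = 1848 kg/m³
  silicon carbide: σ_y = 512.0 MPa, ρ = 3156 kg/m³
  beryllium: σ_y = 283.0 MPa, ρ = 1850 kg/m³
  commercially pure titanium: σ_y = 323.0 MPa, ρ = 4510 kg/m³
  nickel superalloy: σ_y = 923.0 MPa, ρ = 8185 kg/m³
  silicon carbide: M = 162 kN·m/kg
  beryllium: M = 153 kN·m/kg
  magnesium alloy: M = 129 kN·m/kg
  nickel superalloy: M = 113 kN·m/kg
  commercially pure titanium: M = 71.6 kN·m/kg
Silicon carbide has the largest M.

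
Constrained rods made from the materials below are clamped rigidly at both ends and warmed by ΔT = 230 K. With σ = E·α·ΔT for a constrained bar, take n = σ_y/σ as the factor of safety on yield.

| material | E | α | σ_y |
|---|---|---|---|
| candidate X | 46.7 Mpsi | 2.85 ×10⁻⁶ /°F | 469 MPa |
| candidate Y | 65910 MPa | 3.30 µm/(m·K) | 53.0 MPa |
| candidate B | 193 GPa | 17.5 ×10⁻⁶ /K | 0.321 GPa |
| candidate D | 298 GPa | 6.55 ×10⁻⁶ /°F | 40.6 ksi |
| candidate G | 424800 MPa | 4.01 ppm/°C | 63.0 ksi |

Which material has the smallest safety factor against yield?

candidate D

In consistent units (E in GPa, α in ×10⁻⁶/K, σ_y in MPa):
  candidate X: E = 322.0, α = 5.13, σ_y = 469.0 → σ = 380 MPa, n = 1.23
  candidate Y: E = 65.91, α = 3.30, σ_y = 53.00 → σ = 50.0 MPa, n = 1.06
  candidate B: E = 193.0, α = 17.5, σ_y = 321.0 → σ = 777 MPa, n = 0.413
  candidate D: E = 298.0, α = 11.8, σ_y = 279.9 → σ = 808 MPa, n = 0.346
  candidate G: E = 424.8, α = 4.01, σ_y = 434.4 → σ = 392 MPa, n = 1.11
Smallest n: candidate D with n = 0.346.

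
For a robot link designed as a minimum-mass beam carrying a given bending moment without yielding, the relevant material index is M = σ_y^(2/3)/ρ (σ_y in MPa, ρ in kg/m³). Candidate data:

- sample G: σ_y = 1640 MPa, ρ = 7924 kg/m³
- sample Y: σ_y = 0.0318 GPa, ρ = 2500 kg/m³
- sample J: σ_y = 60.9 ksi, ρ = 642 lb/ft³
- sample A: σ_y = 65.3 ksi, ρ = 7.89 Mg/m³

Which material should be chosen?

sample G

Putting every candidate on a common basis:
  sample G: σ_y = 1640 MPa, ρ = 7924 kg/m³
  sample Y: σ_y = 31.80 MPa, ρ = 2500 kg/m³
  sample J: σ_y = 419.9 MPa, ρ = 10280 kg/m³
  sample A: σ_y = 450.2 MPa, ρ = 7890 kg/m³
  sample G: M = 17.6×10⁻³
  sample A: M = 7.45×10⁻³
  sample J: M = 5.45×10⁻³
  sample Y: M = 4.01×10⁻³
Sample G ranks first.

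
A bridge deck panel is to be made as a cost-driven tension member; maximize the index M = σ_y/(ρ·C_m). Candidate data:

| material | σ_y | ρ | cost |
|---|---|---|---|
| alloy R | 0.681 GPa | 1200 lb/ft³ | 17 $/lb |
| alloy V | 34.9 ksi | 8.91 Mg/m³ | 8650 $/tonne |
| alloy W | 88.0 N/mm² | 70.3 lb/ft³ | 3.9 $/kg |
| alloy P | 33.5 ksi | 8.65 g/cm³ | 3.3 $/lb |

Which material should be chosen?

Putting every candidate on a common basis:
  alloy R: σ_y = 681.0 MPa, ρ = 19220 kg/m³, cost = 37.48 $/kg
  alloy V: σ_y = 240.6 MPa, ρ = 8910 kg/m³, cost = 8.650 $/kg
  alloy W: σ_y = 88.00 MPa, ρ = 1126 kg/m³, cost = 3.900 $/kg
  alloy P: σ_y = 231.0 MPa, ρ = 8650 kg/m³, cost = 7.275 $/kg
  alloy W: M = 20.0 kN·m per $
  alloy P: M = 3.67 kN·m per $
  alloy V: M = 3.12 kN·m per $
  alloy R: M = 0.945 kN·m per $
Alloy W has the largest M.

alloy W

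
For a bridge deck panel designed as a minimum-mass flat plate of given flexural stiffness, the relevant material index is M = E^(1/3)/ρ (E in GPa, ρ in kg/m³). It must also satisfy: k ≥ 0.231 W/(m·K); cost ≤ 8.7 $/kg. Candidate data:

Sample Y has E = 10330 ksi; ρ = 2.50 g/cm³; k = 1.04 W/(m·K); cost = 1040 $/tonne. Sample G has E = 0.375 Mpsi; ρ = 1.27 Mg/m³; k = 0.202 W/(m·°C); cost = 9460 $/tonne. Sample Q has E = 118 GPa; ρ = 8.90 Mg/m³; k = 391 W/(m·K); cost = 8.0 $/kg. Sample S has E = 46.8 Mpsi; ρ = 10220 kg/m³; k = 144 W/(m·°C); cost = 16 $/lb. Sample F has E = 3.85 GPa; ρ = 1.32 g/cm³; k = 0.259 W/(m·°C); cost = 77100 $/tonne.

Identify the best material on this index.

sample Y

Screen on constraints: k ≥ 0.231 W/(m·K); cost ≤ 8.7 $/kg. Survivors: sample Y, sample Q.
Normalizing units and computing the index:
  sample Y: E = 71.22 GPa, ρ = 2500 kg/m³
  sample Q: E = 118.0 GPa, ρ = 8900 kg/m³
  sample Y: M = 1.66×10⁻³
  sample Q: M = 0.551×10⁻³
The maximum is for sample Y.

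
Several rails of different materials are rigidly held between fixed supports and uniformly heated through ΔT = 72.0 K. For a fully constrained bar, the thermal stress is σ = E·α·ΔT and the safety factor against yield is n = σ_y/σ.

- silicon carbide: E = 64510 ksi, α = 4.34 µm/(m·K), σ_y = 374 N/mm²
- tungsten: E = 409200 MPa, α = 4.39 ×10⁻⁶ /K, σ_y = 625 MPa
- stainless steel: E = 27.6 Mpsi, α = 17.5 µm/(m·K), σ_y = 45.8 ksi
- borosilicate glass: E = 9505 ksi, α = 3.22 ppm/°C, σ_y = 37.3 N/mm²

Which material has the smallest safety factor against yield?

stainless steel

With everything in SI (GPa, ×10⁻⁶/K, MPa):
  silicon carbide: E = 444.8, α = 4.34, σ_y = 374.0 → σ = 139 MPa, n = 2.69
  tungsten: E = 409.2, α = 4.39, σ_y = 625.0 → σ = 129 MPa, n = 4.83
  stainless steel: E = 190.3, α = 17.5, σ_y = 315.8 → σ = 240 MPa, n = 1.32
  borosilicate glass: E = 65.53, α = 3.22, σ_y = 37.30 → σ = 15.2 MPa, n = 2.45
Stainless steel has the lowest safety factor, n = 1.32.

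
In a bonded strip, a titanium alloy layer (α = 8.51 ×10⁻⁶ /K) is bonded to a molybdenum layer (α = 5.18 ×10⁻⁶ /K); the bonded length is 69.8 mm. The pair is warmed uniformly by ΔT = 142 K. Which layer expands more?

α(titanium alloy) = 8.51×10⁻⁶/K vs α(molybdenum) = 5.18×10⁻⁶/K.
Higher α expands more for the same ΔT: titanium alloy.

titanium alloy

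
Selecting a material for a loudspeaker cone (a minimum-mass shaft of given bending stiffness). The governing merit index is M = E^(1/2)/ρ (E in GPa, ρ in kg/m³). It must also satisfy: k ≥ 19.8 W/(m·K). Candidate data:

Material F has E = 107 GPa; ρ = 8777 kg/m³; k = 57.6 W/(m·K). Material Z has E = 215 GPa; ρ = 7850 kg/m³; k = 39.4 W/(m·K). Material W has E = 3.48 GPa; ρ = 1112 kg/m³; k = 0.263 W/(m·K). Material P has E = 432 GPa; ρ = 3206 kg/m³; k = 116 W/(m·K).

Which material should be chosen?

Screen on constraints: k ≥ 19.8 W/(m·K). Survivors: material F, material Z, material P.
Computing M directly (units already consistent):
  material P: M = 6.48×10⁻³
  material Z: M = 1.87×10⁻³
  material F: M = 1.18×10⁻³
Material P ranks first.

material P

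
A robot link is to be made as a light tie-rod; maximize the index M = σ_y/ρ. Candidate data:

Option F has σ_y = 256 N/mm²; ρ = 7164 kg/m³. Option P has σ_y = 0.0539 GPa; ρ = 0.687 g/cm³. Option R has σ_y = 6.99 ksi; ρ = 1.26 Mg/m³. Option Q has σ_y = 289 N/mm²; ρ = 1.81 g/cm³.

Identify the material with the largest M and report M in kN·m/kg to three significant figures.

In SI units:
  option F: σ_y = 256.0 MPa, ρ = 7164 kg/m³
  option P: σ_y = 53.90 MPa, ρ = 687.0 kg/m³
  option R: σ_y = 48.19 MPa, ρ = 1260 kg/m³
  option Q: σ_y = 289.0 MPa, ρ = 1810 kg/m³
  option Q: M = 160 kN·m/kg
  option P: M = 78.5 kN·m/kg
  option R: M = 38.2 kN·m/kg
  option F: M = 35.7 kN·m/kg
Option Q ranks first.

option Q, M = 160 kN·m/kg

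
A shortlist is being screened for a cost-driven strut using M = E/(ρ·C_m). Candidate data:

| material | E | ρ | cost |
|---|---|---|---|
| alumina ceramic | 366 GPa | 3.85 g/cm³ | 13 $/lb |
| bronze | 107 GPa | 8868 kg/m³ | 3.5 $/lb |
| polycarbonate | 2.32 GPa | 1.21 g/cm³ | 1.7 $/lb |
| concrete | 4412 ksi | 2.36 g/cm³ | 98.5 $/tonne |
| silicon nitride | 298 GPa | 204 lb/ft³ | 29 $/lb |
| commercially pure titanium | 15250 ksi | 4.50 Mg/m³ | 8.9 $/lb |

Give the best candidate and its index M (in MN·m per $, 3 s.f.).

concrete, M = 131 MN·m per $

Convert each candidate to consistent units, then evaluate M:
  alumina ceramic: E = 366.0 GPa, ρ = 3850 kg/m³, cost = 28.66 $/kg
  bronze: E = 107.0 GPa, ρ = 8868 kg/m³, cost = 7.716 $/kg
  polycarbonate: E = 2.320 GPa, ρ = 1210 kg/m³, cost = 3.748 $/kg
  concrete: E = 30.42 GPa, ρ = 2360 kg/m³, cost = 0.09850 $/kg
  silicon nitride: E = 298.0 GPa, ρ = 3268 kg/m³, cost = 63.93 $/kg
  commercially pure titanium: E = 105.1 GPa, ρ = 4500 kg/m³, cost = 19.62 $/kg
  concrete: M = 131 MN·m per $
  alumina ceramic: M = 3.32 MN·m per $
  bronze: M = 1.56 MN·m per $
  silicon nitride: M = 1.43 MN·m per $
  commercially pure titanium: M = 1.19 MN·m per $
  polycarbonate: M = 0.512 MN·m per $
Concrete ranks first.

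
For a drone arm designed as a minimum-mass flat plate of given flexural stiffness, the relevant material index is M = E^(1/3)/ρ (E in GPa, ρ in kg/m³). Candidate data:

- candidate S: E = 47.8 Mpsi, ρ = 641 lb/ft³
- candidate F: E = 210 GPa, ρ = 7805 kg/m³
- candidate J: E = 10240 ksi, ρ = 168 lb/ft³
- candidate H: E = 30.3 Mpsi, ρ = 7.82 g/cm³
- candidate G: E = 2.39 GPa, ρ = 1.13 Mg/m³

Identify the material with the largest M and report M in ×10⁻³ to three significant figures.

After converting to SI:
  candidate S: E = 329.6 GPa, ρ = 10270 kg/m³
  candidate F: E = 210.0 GPa, ρ = 7805 kg/m³
  candidate J: E = 70.60 GPa, ρ = 2691 kg/m³
  candidate H: E = 208.9 GPa, ρ = 7820 kg/m³
  candidate G: E = 2.390 GPa, ρ = 1130 kg/m³
  candidate J: M = 1.54×10⁻³
  candidate G: M = 1.18×10⁻³
  candidate F: M = 0.762×10⁻³
  candidate H: M = 0.759×10⁻³
  candidate S: M = 0.673×10⁻³
Candidate J ranks first.

candidate J, M = 1.54×10⁻³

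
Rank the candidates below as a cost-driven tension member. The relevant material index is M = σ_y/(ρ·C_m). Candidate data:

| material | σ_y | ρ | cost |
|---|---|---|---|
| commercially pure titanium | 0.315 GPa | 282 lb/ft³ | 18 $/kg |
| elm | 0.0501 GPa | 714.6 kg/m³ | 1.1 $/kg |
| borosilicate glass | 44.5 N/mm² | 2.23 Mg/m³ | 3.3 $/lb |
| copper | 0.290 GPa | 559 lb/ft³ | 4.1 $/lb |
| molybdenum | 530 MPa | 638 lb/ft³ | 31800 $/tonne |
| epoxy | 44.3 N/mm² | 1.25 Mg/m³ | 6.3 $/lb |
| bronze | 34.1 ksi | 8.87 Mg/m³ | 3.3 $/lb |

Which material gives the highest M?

elm

Normalizing units and computing the index:
  commercially pure titanium: σ_y = 315.0 MPa, ρ = 4517 kg/m³, cost = 18.00 $/kg
  elm: σ_y = 50.10 MPa, ρ = 714.6 kg/m³, cost = 1.100 $/kg
  borosilicate glass: σ_y = 44.50 MPa, ρ = 2230 kg/m³, cost = 7.275 $/kg
  copper: σ_y = 290.0 MPa, ρ = 8954 kg/m³, cost = 9.039 $/kg
  molybdenum: σ_y = 530.0 MPa, ρ = 10220 kg/m³, cost = 31.80 $/kg
  epoxy: σ_y = 44.30 MPa, ρ = 1250 kg/m³, cost = 13.89 $/kg
  bronze: σ_y = 235.1 MPa, ρ = 8870 kg/m³, cost = 7.275 $/kg
  elm: M = 63.7 kN·m per $
  commercially pure titanium: M = 3.87 kN·m per $
  bronze: M = 3.64 kN·m per $
  copper: M = 3.58 kN·m per $
  borosilicate glass: M = 2.74 kN·m per $
  epoxy: M = 2.55 kN·m per $
  molybdenum: M = 1.63 kN·m per $
The maximum is for elm.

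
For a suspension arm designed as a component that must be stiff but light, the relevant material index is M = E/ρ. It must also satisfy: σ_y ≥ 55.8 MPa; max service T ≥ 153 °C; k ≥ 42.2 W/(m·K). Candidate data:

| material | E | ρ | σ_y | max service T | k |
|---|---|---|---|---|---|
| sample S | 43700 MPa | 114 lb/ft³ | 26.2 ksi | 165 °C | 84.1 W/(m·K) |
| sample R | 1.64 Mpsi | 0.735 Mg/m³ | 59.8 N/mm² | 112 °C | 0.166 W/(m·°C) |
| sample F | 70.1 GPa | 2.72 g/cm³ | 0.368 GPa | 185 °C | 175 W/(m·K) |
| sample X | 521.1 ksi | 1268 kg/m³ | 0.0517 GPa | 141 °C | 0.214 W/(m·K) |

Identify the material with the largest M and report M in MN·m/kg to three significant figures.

Screen on constraints: σ_y ≥ 55.8 MPa; max service T ≥ 153 °C; k ≥ 42.2 W/(m·K). Survivors: sample S, sample F.
Convert each candidate to consistent units, then evaluate M:
  sample S: E = 43.70 GPa, ρ = 1826 kg/m³
  sample F: E = 70.10 GPa, ρ = 2720 kg/m³
  sample F: M = 25.8 MN·m/kg
  sample S: M = 23.9 MN·m/kg
Sample F has the largest M.

sample F, M = 25.8 MN·m/kg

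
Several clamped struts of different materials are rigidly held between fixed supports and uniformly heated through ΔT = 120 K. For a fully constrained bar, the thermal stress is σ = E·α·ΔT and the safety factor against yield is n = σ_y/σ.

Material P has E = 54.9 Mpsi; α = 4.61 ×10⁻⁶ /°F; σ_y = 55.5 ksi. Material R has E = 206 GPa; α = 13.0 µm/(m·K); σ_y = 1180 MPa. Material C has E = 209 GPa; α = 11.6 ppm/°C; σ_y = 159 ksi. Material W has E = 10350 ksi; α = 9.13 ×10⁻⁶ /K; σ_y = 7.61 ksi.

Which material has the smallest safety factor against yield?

In consistent units (E in GPa, α in ×10⁻⁶/K, σ_y in MPa):
  material P: E = 378.5, α = 8.30, σ_y = 382.7 → σ = 377 MPa, n = 1.02
  material R: E = 206.0, α = 13.0, σ_y = 1180 → σ = 321 MPa, n = 3.67
  material C: E = 209.0, α = 11.6, σ_y = 1096 → σ = 291 MPa, n = 3.77
  material W: E = 71.36, α = 9.13, σ_y = 52.47 → σ = 78.2 MPa, n = 0.671
Material W has the lowest safety factor, n = 0.671.

material W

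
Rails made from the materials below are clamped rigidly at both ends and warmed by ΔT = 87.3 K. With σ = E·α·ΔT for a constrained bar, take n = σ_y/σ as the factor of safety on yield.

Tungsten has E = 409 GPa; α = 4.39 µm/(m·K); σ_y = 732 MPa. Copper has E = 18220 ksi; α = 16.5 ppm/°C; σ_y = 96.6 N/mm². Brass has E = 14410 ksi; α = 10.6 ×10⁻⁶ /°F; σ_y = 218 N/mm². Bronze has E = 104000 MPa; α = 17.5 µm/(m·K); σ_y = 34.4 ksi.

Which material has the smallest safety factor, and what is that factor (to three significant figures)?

copper, n = 0.534

Converting E to GPa, α to ×10⁻⁶/K, σ_y to MPa, then σ and n for each:
  tungsten: E = 409.0, α = 4.39, σ_y = 732.0 → σ = 157 MPa, n = 4.67
  copper: E = 125.6, α = 16.5, σ_y = 96.60 → σ = 181 MPa, n = 0.534
  brass: E = 99.35, α = 19.1, σ_y = 218.0 → σ = 165 MPa, n = 1.32
  bronze: E = 104.0, α = 17.5, σ_y = 237.2 → σ = 159 MPa, n = 1.49
Smallest n: copper with n = 0.534.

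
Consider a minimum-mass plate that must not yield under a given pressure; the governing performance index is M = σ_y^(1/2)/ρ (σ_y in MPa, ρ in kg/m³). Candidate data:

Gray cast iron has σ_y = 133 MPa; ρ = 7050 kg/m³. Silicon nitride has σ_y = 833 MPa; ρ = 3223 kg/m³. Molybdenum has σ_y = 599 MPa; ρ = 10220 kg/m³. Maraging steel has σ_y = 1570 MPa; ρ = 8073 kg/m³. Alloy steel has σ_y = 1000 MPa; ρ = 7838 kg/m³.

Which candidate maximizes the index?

Per-candidate index values:
  silicon nitride: M = 8.95×10⁻³
  maraging steel: M = 4.91×10⁻³
  alloy steel: M = 4.03×10⁻³
  molybdenum: M = 2.39×10⁻³
  gray cast iron: M = 1.64×10⁻³
Highest index: silicon nitride.

silicon nitride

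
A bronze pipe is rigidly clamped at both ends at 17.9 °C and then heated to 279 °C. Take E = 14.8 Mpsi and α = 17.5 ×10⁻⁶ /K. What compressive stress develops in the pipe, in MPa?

466 MPa

E = 14.8 Mpsi = 102.0 GPa.
ΔT = 261.1 K. Constrained thermal stress σ = E·α·ΔT = 102.0×10³ MPa × 17.5×10⁻⁶ × 261.1 = 466 MPa (compressive).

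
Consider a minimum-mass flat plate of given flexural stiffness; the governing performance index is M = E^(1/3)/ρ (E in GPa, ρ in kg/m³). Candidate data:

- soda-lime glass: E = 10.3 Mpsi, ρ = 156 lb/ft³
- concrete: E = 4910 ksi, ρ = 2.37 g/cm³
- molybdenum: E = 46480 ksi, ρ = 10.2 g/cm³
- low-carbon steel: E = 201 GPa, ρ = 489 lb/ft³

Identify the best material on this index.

soda-lime glass

Putting every candidate on a common basis:
  soda-lime glass: E = 71.02 GPa, ρ = 2499 kg/m³
  concrete: E = 33.85 GPa, ρ = 2370 kg/m³
  molybdenum: E = 320.5 GPa, ρ = 10200 kg/m³
  low-carbon steel: E = 201.0 GPa, ρ = 7833 kg/m³
  soda-lime glass: M = 1.66×10⁻³
  concrete: M = 1.36×10⁻³
  low-carbon steel: M = 0.748×10⁻³
  molybdenum: M = 0.671×10⁻³
Highest index: soda-lime glass.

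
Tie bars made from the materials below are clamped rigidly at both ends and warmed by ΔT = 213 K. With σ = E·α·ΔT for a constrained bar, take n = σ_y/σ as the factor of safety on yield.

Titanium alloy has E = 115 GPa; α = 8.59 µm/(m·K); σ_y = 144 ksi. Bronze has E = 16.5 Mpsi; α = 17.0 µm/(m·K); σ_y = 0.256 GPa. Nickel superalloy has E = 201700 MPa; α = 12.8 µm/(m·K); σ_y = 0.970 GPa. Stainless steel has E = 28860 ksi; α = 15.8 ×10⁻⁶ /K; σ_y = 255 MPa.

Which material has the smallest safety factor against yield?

Per material, after unit conversion:
  titanium alloy: E = 115.0, α = 8.59, σ_y = 992.8 → σ = 210 MPa, n = 4.72
  bronze: E = 113.8, α = 17.0, σ_y = 256.0 → σ = 412 MPa, n = 0.621
  nickel superalloy: E = 201.7, α = 12.8, σ_y = 970.0 → σ = 550 MPa, n = 1.76
  stainless steel: E = 199.0, α = 15.8, σ_y = 255.0 → σ = 670 MPa, n = 0.381
Smallest n: stainless steel with n = 0.381.

stainless steel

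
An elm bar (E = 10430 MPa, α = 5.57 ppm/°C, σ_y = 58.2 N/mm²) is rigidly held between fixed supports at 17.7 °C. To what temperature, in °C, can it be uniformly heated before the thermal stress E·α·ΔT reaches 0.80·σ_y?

E = 10430 MPa = 10.43 GPa.
σ_y = 58.2 N/mm² = 58.20 MPa.
E·α·ΔT = 46.56 MPa ⇒ ΔT = 46.56 / (10.43×10³ × 5.57×10⁻⁶) = 801.4 K.
T = 17.7 + 801.4 = 819.1 °C.

819 °C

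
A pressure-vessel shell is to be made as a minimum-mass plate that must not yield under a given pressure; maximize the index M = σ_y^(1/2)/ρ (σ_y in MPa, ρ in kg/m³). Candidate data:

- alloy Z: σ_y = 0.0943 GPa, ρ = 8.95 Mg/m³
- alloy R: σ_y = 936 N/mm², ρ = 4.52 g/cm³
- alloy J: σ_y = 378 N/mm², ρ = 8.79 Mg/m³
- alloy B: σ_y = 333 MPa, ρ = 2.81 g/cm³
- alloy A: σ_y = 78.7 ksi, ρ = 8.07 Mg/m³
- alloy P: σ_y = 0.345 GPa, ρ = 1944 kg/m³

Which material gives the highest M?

Putting every candidate on a common basis:
  alloy Z: σ_y = 94.30 MPa, ρ = 8950 kg/m³
  alloy R: σ_y = 936.0 MPa, ρ = 4520 kg/m³
  alloy J: σ_y = 378.0 MPa, ρ = 8790 kg/m³
  alloy B: σ_y = 333.0 MPa, ρ = 2810 kg/m³
  alloy A: σ_y = 542.6 MPa, ρ = 8070 kg/m³
  alloy P: σ_y = 345.0 MPa, ρ = 1944 kg/m³
  alloy P: M = 9.55×10⁻³
  alloy R: M = 6.77×10⁻³
  alloy B: M = 6.49×10⁻³
  alloy A: M = 2.89×10⁻³
  alloy J: M = 2.21×10⁻³
  alloy Z: M = 1.09×10⁻³
Highest index: alloy P.

alloy P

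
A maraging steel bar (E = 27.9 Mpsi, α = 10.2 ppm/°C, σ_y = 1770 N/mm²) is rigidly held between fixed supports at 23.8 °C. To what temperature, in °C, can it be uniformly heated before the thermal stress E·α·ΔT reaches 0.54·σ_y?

E = 27.9 Mpsi = 192.4 GPa.
σ_y = 1770 N/mm² = 1770 MPa.
E·α·ΔT = 955.8 MPa ⇒ ΔT = 955.8 / (192.4×10³ × 10.2×10⁻⁶) = 487.1 K.
T = 23.8 + 487.1 = 510.9 °C.

511 °C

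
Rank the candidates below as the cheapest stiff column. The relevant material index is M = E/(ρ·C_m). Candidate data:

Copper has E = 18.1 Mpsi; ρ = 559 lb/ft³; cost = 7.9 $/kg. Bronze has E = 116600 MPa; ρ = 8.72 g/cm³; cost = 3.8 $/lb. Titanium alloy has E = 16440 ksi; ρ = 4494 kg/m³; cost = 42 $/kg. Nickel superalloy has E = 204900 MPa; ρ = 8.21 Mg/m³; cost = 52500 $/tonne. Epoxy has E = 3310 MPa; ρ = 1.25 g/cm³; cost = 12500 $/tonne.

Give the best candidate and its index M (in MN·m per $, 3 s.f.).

Convert each candidate to consistent units, then evaluate M:
  copper: E = 124.8 GPa, ρ = 8954 kg/m³, cost = 7.900 $/kg
  bronze: E = 116.6 GPa, ρ = 8720 kg/m³, cost = 8.377 $/kg
  titanium alloy: E = 113.3 GPa, ρ = 4494 kg/m³, cost = 42.00 $/kg
  nickel superalloy: E = 204.9 GPa, ρ = 8210 kg/m³, cost = 52.50 $/kg
  epoxy: E = 3.310 GPa, ρ = 1250 kg/m³, cost = 12.50 $/kg
  copper: M = 1.76 MN·m per $
  bronze: M = 1.60 MN·m per $
  titanium alloy: M = 0.601 MN·m per $
  nickel superalloy: M = 0.475 MN·m per $
  epoxy: M = 0.212 MN·m per $
Copper has the largest M.

copper, M = 1.76 MN·m per $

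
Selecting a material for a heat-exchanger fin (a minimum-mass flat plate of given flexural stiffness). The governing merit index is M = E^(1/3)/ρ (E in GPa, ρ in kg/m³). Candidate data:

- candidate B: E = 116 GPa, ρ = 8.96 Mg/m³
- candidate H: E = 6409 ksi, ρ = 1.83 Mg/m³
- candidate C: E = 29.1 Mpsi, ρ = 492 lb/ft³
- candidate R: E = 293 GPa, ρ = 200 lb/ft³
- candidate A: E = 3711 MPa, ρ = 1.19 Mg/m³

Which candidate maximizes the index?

Convert each candidate to consistent units, then evaluate M:
  candidate B: E = 116.0 GPa, ρ = 8960 kg/m³
  candidate H: E = 44.19 GPa, ρ = 1830 kg/m³
  candidate C: E = 200.6 GPa, ρ = 7881 kg/m³
  candidate R: E = 293.0 GPa, ρ = 3204 kg/m³
  candidate A: E = 3.711 GPa, ρ = 1190 kg/m³
  candidate R: M = 2.07×10⁻³
  candidate H: M = 1.93×10⁻³
  candidate A: M = 1.30×10⁻³
  candidate C: M = 0.743×10⁻³
  candidate B: M = 0.544×10⁻³
Candidate R has the largest M.

candidate R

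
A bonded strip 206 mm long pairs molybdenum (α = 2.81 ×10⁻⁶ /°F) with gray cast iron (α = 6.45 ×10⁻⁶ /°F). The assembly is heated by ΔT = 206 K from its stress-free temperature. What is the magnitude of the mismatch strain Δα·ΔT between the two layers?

1.35×10⁻³

molybdenum: α = 2.81×10⁻⁶/°F × 9/5 = 5.06×10⁻⁶/K.
gray cast iron: α = 6.45×10⁻⁶/°F × 9/5 = 11.6×10⁻⁶/K.
Δα = |5.06 − 11.6|×10⁻⁶/K = 6.55×10⁻⁶/K.
Mismatch strain = Δα·ΔT = 6.55×10⁻⁶ × 206.0 = 1.35×10⁻³.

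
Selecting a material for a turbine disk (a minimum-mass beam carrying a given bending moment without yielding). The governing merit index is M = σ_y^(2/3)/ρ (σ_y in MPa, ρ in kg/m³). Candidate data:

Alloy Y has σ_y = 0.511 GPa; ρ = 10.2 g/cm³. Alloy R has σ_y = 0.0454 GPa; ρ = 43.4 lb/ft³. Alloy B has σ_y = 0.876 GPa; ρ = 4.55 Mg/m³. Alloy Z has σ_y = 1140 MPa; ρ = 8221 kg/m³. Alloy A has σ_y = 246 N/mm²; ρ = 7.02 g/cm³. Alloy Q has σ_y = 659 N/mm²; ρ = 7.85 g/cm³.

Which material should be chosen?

alloy B

After converting to SI:
  alloy Y: σ_y = 511.0 MPa, ρ = 10200 kg/m³
  alloy R: σ_y = 45.40 MPa, ρ = 695.2 kg/m³
  alloy B: σ_y = 876.0 MPa, ρ = 4550 kg/m³
  alloy Z: σ_y = 1140 MPa, ρ = 8221 kg/m³
  alloy A: σ_y = 246.0 MPa, ρ = 7020 kg/m³
  alloy Q: σ_y = 659.0 MPa, ρ = 7850 kg/m³
  alloy B: M = 20.1×10⁻³
  alloy R: M = 18.3×10⁻³
  alloy Z: M = 13.3×10⁻³
  alloy Q: M = 9.65×10⁻³
  alloy Y: M = 6.27×10⁻³
  alloy A: M = 5.59×10⁻³
Highest index: alloy B.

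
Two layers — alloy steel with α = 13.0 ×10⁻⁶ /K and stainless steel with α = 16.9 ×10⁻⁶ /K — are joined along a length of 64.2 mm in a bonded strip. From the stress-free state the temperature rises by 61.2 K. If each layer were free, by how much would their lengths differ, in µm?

15.3 µm

Δα = |13.0 − 16.9|×10⁻⁶/K = 3.90×10⁻⁶/K.
ΔL_mismatch = Δα·L·ΔT = 3.90×10⁻⁶ × 64.2 mm × 61.2 K = 15.3 µm.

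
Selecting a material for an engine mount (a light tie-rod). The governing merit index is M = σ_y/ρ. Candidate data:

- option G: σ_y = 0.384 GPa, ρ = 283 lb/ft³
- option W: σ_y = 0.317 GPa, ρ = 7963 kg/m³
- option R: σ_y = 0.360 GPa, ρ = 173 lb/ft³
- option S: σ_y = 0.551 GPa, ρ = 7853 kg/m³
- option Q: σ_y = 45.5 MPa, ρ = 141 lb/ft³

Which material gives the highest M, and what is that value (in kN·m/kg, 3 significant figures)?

option R, M = 130 kN·m/kg

After converting to SI:
  option G: σ_y = 384.0 MPa, ρ = 4533 kg/m³
  option W: σ_y = 317.0 MPa, ρ = 7963 kg/m³
  option R: σ_y = 360.0 MPa, ρ = 2771 kg/m³
  option S: σ_y = 551.0 MPa, ρ = 7853 kg/m³
  option Q: σ_y = 45.50 MPa, ρ = 2259 kg/m³
  option R: M = 130 kN·m/kg
  option G: M = 84.7 kN·m/kg
  option S: M = 70.2 kN·m/kg
  option W: M = 39.8 kN·m/kg
  option Q: M = 20.1 kN·m/kg
Highest index: option R.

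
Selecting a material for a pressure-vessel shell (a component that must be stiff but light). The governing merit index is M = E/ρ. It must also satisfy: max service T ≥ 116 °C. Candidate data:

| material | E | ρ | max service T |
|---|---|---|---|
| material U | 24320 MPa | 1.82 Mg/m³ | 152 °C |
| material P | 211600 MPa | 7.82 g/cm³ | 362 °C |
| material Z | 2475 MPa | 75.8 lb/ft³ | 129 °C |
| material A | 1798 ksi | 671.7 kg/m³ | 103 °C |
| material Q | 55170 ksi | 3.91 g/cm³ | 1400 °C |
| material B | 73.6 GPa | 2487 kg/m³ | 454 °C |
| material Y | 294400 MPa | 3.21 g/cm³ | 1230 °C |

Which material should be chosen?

Screen on constraints: max service T ≥ 116 °C. Survivors: material U, material P, material Z, material Q, material B, material Y.
Normalizing units and computing the index:
  material U: E = 24.32 GPa, ρ = 1820 kg/m³
  material P: E = 211.6 GPa, ρ = 7820 kg/m³
  material Z: E = 2.475 GPa, ρ = 1214 kg/m³
  material Q: E = 380.4 GPa, ρ = 3910 kg/m³
  material B: E = 73.60 GPa, ρ = 2487 kg/m³
  material Y: E = 294.4 GPa, ρ = 3210 kg/m³
  material Q: M = 97.3 MN·m/kg
  material Y: M = 91.7 MN·m/kg
  material B: M = 29.6 MN·m/kg
  material P: M = 27.1 MN·m/kg
  material U: M = 13.4 MN·m/kg
  material Z: M = 2.04 MN·m/kg
The maximum is for material Q.

material Q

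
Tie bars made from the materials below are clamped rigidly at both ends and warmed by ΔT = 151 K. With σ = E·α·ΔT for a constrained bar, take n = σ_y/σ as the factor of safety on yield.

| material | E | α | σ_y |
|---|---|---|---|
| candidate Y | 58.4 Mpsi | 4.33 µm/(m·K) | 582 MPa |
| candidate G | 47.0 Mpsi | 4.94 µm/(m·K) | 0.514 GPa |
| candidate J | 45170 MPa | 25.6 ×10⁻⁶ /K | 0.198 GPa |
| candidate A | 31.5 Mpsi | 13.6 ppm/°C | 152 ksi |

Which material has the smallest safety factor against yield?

candidate J

With everything in SI (GPa, ×10⁻⁶/K, MPa):
  candidate Y: E = 402.7, α = 4.33, σ_y = 582.0 → σ = 263 MPa, n = 2.21
  candidate G: E = 324.1, α = 4.94, σ_y = 514.0 → σ = 242 MPa, n = 2.13
  candidate J: E = 45.17, α = 25.6, σ_y = 198.0 → σ = 175 MPa, n = 1.13
  candidate A: E = 217.2, α = 13.6, σ_y = 1048 → σ = 446 MPa, n = 2.35
Candidate J has the lowest safety factor, n = 1.13.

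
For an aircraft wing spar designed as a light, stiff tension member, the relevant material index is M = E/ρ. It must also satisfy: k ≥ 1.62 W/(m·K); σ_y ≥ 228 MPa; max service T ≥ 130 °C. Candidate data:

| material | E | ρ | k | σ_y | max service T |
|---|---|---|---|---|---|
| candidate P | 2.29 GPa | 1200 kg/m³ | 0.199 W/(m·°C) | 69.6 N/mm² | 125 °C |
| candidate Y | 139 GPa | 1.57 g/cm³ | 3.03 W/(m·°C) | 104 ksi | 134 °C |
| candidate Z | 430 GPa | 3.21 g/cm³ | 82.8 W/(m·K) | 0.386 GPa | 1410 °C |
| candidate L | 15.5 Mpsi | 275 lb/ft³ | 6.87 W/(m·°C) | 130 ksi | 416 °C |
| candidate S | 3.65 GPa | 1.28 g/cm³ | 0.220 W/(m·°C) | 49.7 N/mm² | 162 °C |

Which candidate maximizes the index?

Screen on constraints: k ≥ 1.62 W/(m·K); σ_y ≥ 228 MPa; max service T ≥ 130 °C. Survivors: candidate Y, candidate Z, candidate L.
Normalizing units and computing the index:
  candidate Y: E = 139.0 GPa, ρ = 1570 kg/m³
  candidate Z: E = 430.0 GPa, ρ = 3210 kg/m³
  candidate L: E = 106.9 GPa, ρ = 4405 kg/m³
  candidate Z: M = 134 MN·m/kg
  candidate Y: M = 88.5 MN·m/kg
  candidate L: M = 24.3 MN·m/kg
Candidate Z has the largest M.

candidate Z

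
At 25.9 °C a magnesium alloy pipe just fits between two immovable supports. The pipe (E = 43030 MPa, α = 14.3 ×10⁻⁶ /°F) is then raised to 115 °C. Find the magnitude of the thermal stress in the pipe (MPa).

98.7 MPa

E = 43030 MPa = 43.03 GPa.
α = 14.3×10⁻⁶/°F × 9/5 = 25.7×10⁻⁶/K.
ΔT = 89.10 K. Constrained thermal stress σ = E·α·ΔT = 43.03×10³ MPa × 25.7×10⁻⁶ × 89.10 = 98.7 MPa (compressive).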